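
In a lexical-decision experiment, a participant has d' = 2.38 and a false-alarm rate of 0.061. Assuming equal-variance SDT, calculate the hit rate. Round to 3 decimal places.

hit rate = 0.798

z(false-alarm rate) = z(0.061) = -1.5464
z(H) = z(FA) + d' = -1.5464 + 2.38 = 0.8336
hit rate = Φ(0.8336) = 0.7977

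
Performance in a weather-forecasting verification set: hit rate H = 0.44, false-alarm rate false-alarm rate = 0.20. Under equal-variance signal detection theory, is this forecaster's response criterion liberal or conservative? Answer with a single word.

conservative

z(H) = -0.151, z(FA) = -0.842
c = −½·(z(H) + z(FA)) = 0.4965
c > 0 → conservative criterion (biased toward responding “no”).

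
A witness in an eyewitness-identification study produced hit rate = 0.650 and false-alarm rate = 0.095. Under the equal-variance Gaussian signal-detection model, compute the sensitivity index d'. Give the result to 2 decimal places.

d' = 1.70

z(0.650) = 0.3853, z(0.095) = -1.3106
d' = z(H) − z(FA) = 0.3853 − (-1.3106) = 1.6959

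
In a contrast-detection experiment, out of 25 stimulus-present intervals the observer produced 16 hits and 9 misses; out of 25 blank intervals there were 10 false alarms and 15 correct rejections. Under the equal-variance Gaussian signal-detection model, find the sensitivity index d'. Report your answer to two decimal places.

d' = 0.61

H = 16/25 = 0.6400
FA = 10/25 = 0.4000
z(H) = 0.358
z(FA) = -0.253
d' = z(H) − z(FA) = 0.358 − (-0.253) = 0.611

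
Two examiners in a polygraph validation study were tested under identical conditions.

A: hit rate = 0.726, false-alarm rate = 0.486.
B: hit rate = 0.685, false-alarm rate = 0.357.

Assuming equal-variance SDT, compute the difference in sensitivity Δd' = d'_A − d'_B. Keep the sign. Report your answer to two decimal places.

A: z(0.726) = 0.601, z(0.486) = -0.035, d' = 0.636
B: z(0.685) = 0.482, z(0.357) = -0.366, d' = 0.848
Δd' = d'_A − d'_B = 0.636 − 0.848 = -0.212
B has the higher sensitivity.

Δd' = -0.21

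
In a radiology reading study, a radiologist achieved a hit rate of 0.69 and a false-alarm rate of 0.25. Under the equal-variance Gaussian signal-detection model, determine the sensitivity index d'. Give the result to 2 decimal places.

z(H) = z(0.69) = 0.4959
z(FA) = z(0.25) = -0.6745
d' = z(H) − z(FA) = 0.4959 − (-0.6745) = 1.1704

d' = 1.17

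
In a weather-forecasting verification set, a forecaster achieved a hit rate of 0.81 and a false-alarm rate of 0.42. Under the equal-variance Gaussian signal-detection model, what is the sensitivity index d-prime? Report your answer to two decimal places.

d-prime = 1.08

z(H) = 0.8779
z(FA) = -0.2019
d' = z(H) − z(FA) = 0.8779 − (-0.2019) = 1.0798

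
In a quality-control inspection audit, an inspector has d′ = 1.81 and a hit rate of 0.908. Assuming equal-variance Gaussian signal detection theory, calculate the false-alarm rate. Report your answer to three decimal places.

z(hit rate) = z(0.908) = 1.3285
z(FA) = z(H) − d' = 1.3285 − 1.81 = -0.4815
false-alarm rate = Φ(-0.4815) = 0.3151

false-alarm rate = 0.315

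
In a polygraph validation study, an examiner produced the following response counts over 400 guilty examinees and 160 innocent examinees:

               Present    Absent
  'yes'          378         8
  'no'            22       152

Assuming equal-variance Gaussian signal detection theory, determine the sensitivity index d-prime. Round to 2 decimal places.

d-prime = 3.24

H = 378/400 = 0.9450
FA = 8/160 = 0.0500
z(0.9450) = 1.5982, z(0.0500) = -1.6449
d' = z(H) − z(FA) = 1.5982 − (-1.6449) = 3.2431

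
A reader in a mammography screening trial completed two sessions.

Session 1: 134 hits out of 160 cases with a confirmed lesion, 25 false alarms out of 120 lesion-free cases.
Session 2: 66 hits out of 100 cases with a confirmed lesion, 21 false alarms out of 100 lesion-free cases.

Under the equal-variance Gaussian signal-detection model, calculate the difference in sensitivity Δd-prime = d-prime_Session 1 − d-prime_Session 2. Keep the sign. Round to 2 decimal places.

Session 1: z(0.8375) = 0.984, z(0.2083) = -0.812, d' = 1.796
Session 2: z(0.6600) = 0.412, z(0.2100) = -0.806, d' = 1.218
Δd' = d'_Session 1 − d'_Session 2 = 1.796 − 1.218 = 0.578
Session 1 has the higher sensitivity.

Δd-prime = 0.58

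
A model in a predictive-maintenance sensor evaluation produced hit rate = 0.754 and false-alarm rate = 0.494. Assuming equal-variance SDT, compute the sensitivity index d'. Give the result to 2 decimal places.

Φ⁻¹(H) = 0.687
Φ⁻¹(FA) = -0.015
d' = z(H) − z(FA) = 0.687 − (-0.015) = 0.702

d' = 0.70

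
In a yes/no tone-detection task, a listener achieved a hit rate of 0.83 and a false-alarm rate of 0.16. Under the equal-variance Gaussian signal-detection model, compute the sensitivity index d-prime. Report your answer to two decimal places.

d-prime = 1.95

z(0.83) = 0.9542, z(0.16) = -0.9945
d' = z(H) − z(FA) = 0.9542 − (-0.9945) = 1.9487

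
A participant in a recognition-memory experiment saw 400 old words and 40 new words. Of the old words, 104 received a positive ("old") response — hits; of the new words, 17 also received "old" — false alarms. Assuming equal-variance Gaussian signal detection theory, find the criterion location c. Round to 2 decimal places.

H = 104/400 = 0.2600
FA = 17/40 = 0.4250
z(H) = z(0.2600) = -0.6433
z(FA) = z(0.4250) = -0.1891
c = −½·[z(H) + z(FA)] = −0.5 × (-0.6433 + (-0.1891)) = 0.4162
c > 0: the participant has a conservative response bias.

c = 0.42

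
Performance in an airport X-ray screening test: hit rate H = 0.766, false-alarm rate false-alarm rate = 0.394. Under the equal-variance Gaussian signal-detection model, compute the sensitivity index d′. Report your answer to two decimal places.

z(0.766) = 0.7257, z(0.394) = -0.2689
d' = z(H) − z(FA) = 0.7257 − (-0.2689) = 0.9946

d′ = 0.99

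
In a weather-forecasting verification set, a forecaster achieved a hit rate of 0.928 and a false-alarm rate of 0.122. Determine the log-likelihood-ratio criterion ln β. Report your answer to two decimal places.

ln β = -0.39

z(H) = z(0.928) = 1.461
z(FA) = z(0.122) = -1.165
ln β = −½·[z(H)² − z(FA)²] = −0.5 × (2.135 − 1.357) = -0.389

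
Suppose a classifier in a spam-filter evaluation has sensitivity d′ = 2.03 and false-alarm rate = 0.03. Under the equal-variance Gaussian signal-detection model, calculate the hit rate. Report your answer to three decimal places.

z(false-alarm rate) = z(0.03) = -1.8808
z(H) = z(FA) + d' = -1.8808 + 2.03 = 0.1492
hit rate = Φ(0.1492) = 0.5593

hit rate = 0.559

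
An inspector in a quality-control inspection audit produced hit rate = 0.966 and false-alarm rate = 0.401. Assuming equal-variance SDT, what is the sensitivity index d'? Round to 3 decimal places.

d' = 2.076

z(H) = z(0.966) = 1.8250
z(FA) = z(0.401) = -0.2508
d' = z(H) − z(FA) = 1.8250 − (-0.2508) = 2.0758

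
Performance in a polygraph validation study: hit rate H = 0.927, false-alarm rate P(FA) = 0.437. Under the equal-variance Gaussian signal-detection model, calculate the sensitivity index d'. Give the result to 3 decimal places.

Φ⁻¹(H) = Φ⁻¹(0.927) = 1.4538
Φ⁻¹(FA) = Φ⁻¹(0.437) = -0.1586
d' = z(H) − z(FA) = 1.4538 − (-0.1586) = 1.6124

d' = 1.612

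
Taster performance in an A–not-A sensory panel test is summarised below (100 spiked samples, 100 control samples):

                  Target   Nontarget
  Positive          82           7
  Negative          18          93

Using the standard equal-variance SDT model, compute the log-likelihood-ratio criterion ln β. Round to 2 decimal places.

H = 82/100 = 0.8200
FA = 7/100 = 0.0700
z(H) = z(0.8200) = 0.915
z(FA) = z(0.0700) = -1.476
ln β = −½·[z(H)² − z(FA)²] = −0.5 × (0.837 − 2.179) = 0.671

ln β = 0.67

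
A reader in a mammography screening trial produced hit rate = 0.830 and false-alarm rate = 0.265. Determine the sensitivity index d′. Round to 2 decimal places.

z(H) = z(0.830) = 0.954
z(FA) = z(0.265) = -0.628
d' = z(H) − z(FA) = 0.954 − (-0.628) = 1.582

d′ = 1.58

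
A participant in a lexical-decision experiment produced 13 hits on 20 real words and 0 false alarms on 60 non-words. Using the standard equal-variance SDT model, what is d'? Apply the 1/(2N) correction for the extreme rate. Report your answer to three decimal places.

The false-alarm rate is 0/60 = 0, so apply the 1/(2N) correction: FA → 1/(2·60) = 0.00833.
z(H) = z(0.65000) = 0.3853
z(FA) = z(0.00833) = -2.3941
d' = 0.3853 − (-2.3941) = 2.7794

d' = 2.779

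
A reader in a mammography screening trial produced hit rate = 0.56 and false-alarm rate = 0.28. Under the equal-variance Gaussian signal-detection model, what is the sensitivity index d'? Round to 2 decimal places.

d' = 0.73

Φ⁻¹(H) = Φ⁻¹(0.56) = 0.1510
Φ⁻¹(FA) = Φ⁻¹(0.28) = -0.5828
d' = z(H) − z(FA) = 0.1510 − (-0.5828) = 0.7338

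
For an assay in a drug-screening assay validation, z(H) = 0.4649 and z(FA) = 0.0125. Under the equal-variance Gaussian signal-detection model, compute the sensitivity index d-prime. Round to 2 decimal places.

d-prime = 0.45

d' = z(H) − z(FA) = 0.4649 − 0.0125 = 0.4524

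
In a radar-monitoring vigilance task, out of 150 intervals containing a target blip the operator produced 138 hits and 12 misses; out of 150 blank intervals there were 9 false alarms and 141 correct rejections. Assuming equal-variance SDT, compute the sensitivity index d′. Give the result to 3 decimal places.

H = 138/150 = 0.9200
FA = 9/150 = 0.0600
z(H) = 1.4051
z(FA) = -1.5548
d' = z(H) − z(FA) = 1.4051 − (-1.5548) = 2.9599

d′ = 2.960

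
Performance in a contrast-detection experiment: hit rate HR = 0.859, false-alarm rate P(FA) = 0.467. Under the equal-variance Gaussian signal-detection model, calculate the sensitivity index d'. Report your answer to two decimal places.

Φ⁻¹(H) = Φ⁻¹(0.859) = 1.076
Φ⁻¹(FA) = Φ⁻¹(0.467) = -0.083
d' = z(H) − z(FA) = 1.076 − (-0.083) = 1.159

d' = 1.16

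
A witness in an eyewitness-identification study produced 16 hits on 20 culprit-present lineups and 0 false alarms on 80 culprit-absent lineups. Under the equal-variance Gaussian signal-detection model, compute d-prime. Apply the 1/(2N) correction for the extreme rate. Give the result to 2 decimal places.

The false-alarm rate is 0/80 = 0, so apply the 1/(2N) correction: FA → 1/(2·80) = 0.00625.
z(H) = z(0.80000) = 0.842
z(FA) = z(0.00625) = -2.498
d' = 0.842 − (-2.498) = 3.340

d-prime = 3.34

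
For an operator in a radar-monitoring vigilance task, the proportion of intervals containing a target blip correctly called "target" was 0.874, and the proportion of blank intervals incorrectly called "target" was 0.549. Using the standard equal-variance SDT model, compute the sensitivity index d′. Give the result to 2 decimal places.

d′ = 1.02

z(0.874) = 1.1455, z(0.549) = 0.1231
d' = z(H) − z(FA) = 1.1455 − 0.1231 = 1.0224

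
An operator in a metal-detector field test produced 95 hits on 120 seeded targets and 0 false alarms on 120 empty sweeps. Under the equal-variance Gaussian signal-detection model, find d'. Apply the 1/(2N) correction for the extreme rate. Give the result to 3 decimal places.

d' = 3.450

The false-alarm rate is 0/120 = 0, so apply the 1/(2N) correction: FA → 1/(2·120) = 0.00417.
z(H) = z(0.79167) = 0.8122
z(FA) = z(0.00417) = -2.6380
d' = 0.8122 − (-2.6380) = 3.4502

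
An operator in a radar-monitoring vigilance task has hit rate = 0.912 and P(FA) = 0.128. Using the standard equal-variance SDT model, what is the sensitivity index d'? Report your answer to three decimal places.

d' = 2.489

z(H) = 1.3532
z(FA) = -1.1359
d' = z(H) − z(FA) = 1.3532 − (-1.1359) = 2.4891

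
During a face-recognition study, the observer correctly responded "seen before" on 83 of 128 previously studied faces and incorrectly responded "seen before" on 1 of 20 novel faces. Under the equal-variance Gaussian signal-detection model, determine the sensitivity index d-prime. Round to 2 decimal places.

d-prime = 2.03

H = 83/128 = 0.6484
FA = 1/20 = 0.0500
Φ⁻¹(0.6484) = 0.3810, Φ⁻¹(0.0500) = -1.6449
d' = z(H) − z(FA) = 0.3810 − (-1.6449) = 2.0259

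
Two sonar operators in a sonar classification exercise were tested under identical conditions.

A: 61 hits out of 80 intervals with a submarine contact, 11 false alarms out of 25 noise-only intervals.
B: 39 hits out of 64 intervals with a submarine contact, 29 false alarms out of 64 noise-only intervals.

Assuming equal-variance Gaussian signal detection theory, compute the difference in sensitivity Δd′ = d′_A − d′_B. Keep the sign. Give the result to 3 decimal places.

Δd′ = 0.470

A: z(0.7625) = 0.7144, z(0.4400) = -0.1510, d' = 0.8654
B: z(0.6094) = 0.2778, z(0.4531) = -0.1178, d' = 0.3956
Δd' = d'_A − d'_B = 0.8654 − 0.3956 = 0.4698
A has the higher sensitivity.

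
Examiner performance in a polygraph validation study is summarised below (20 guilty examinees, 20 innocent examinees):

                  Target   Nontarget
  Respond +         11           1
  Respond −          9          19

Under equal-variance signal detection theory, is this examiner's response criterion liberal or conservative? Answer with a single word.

z(H) = 0.126, z(FA) = -1.645
c = −½·(z(H) + z(FA)) = 0.7595
c > 0 → conservative criterion (biased toward responding “no”).

conservative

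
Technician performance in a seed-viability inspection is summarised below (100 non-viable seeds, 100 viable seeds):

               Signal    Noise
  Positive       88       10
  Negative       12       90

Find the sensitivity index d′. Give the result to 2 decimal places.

H = 88/100 = 0.8800
FA = 10/100 = 0.1000
z(H) = z(0.8800) = 1.1750
z(FA) = z(0.1000) = -1.2816
d' = z(H) − z(FA) = 1.1750 − (-1.2816) = 2.4566

d′ = 2.46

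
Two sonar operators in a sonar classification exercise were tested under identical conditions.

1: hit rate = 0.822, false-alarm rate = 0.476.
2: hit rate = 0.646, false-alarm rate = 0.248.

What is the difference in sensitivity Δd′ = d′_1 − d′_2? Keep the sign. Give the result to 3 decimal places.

Δd′ = -0.072

1: z(0.822) = 0.9230, z(0.476) = -0.0602, d' = 0.9832
2: z(0.646) = 0.3745, z(0.248) = -0.6808, d' = 1.0553
Δd' = d'_1 − d'_2 = 0.9832 − 1.0553 = -0.0721
2 has the higher sensitivity.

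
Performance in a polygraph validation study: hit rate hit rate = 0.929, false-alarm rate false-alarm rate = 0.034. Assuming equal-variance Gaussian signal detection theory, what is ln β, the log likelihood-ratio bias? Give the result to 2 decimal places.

z(H) = 1.468
z(FA) = -1.825
ln β = −½·[z(H)² − z(FA)²] = −0.5 × (2.155 − 3.331) = 0.588

ln β = 0.59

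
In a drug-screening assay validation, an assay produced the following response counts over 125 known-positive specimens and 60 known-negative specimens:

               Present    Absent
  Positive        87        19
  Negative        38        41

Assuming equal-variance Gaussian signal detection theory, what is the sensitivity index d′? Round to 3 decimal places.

d′ = 0.990

H = 87/125 = 0.6960
FA = 19/60 = 0.3167
z(0.6960) = 0.5129, z(0.3167) = -0.4769
d' = z(H) − z(FA) = 0.5129 − (-0.4769) = 0.9898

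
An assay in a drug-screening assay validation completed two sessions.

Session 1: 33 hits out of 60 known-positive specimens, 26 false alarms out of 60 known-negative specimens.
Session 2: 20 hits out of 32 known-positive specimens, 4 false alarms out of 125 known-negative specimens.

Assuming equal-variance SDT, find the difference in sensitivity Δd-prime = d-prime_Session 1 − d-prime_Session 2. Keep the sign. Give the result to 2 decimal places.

Δd-prime = -1.88

Session 1: z(0.5500) = 0.126, z(0.4333) = -0.168, d' = 0.294
Session 2: z(0.6250) = 0.319, z(0.0320) = -1.852, d' = 2.171
Δd' = d'_Session 1 − d'_Session 2 = 0.294 − 2.171 = -1.877
Session 2 has the higher sensitivity.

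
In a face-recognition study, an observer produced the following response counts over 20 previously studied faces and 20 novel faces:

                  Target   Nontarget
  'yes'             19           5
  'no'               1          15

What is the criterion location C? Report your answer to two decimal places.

C = -0.49

H = 19/20 = 0.9500
FA = 5/20 = 0.2500
z(0.9500) = 1.6449, z(0.2500) = -0.6745
c = −½·[z(H) + z(FA)] = −0.5 × (1.6449 + (-0.6745)) = -0.4852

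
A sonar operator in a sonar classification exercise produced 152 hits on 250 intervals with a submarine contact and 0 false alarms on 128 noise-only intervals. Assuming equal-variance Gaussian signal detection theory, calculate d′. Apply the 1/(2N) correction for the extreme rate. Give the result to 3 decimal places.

The false-alarm rate is 0/128 = 0, so apply the 1/(2N) correction: FA → 1/(2·128) = 0.00391.
z(H) = z(0.60800) = 0.2741
z(FA) = z(0.00391) = -2.6597
d' = 0.2741 − (-2.6597) = 2.9338

d′ = 2.934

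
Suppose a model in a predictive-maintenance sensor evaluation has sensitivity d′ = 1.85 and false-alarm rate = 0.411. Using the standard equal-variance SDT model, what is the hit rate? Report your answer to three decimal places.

z(false-alarm rate) = z(0.411) = -0.2250
z(H) = z(FA) + d' = -0.2250 + 1.85 = 1.6250
hit rate = Φ(1.6250) = 0.9479

hit rate = 0.948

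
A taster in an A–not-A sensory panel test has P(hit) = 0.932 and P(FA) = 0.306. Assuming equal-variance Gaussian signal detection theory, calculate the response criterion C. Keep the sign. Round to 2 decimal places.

z(H) = 1.491
z(FA) = -0.507
c = −½·[z(H) + z(FA)] = −0.5 × (1.491 + (-0.507)) = -0.492
c < 0: the taster has a liberal response bias.

C = -0.49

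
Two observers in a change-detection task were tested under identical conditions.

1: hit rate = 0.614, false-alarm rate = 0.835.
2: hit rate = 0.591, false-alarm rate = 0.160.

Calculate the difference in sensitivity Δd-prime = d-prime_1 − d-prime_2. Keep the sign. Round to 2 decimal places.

1: z(0.614) = 0.290, z(0.835) = 0.974, d' = -0.684
2: z(0.591) = 0.230, z(0.160) = -0.994, d' = 1.224
Δd' = d'_1 − d'_2 = -0.684 − 1.224 = -1.908
2 has the higher sensitivity.

Δd-prime = -1.91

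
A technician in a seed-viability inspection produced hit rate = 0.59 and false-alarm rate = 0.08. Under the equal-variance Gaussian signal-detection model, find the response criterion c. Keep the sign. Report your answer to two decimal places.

z(H) = z(0.59) = 0.2275
z(FA) = z(0.08) = -1.4051
c = −½·[z(H) + z(FA)] = −0.5 × (0.2275 + (-1.4051)) = 0.5888

c = 0.59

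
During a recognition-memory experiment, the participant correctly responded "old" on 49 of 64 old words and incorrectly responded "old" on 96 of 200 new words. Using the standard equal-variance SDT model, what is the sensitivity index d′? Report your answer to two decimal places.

d′ = 0.77

H = 49/64 = 0.7656
FA = 96/200 = 0.4800
z(0.7656) = 0.7244, z(0.4800) = -0.0502
d' = z(H) − z(FA) = 0.7244 − (-0.0502) = 0.7746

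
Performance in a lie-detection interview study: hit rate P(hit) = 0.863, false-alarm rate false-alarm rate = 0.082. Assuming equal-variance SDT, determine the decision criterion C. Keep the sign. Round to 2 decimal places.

C = 0.15

z(0.863) = 1.094, z(0.082) = -1.392
c = −½·[z(H) + z(FA)] = −0.5 × (1.094 + (-1.392)) = 0.149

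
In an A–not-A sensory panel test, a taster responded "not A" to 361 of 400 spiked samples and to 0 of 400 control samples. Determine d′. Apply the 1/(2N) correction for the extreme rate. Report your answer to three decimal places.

d′ = 4.319

The false-alarm rate is 0/400 = 0, so apply the 1/(2N) correction: FA → 1/(2·400) = 0.00125.
z(H) = z(0.90250) = 1.2959
z(FA) = z(0.00125) = -3.0233
d' = 1.2959 − (-3.0233) = 4.3192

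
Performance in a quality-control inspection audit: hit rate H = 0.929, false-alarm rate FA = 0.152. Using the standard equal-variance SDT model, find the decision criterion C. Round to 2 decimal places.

Φ⁻¹(H) = Φ⁻¹(0.929) = 1.4684
Φ⁻¹(FA) = Φ⁻¹(0.152) = -1.0279
c = −½·[z(H) + z(FA)] = −0.5 × (1.4684 + (-1.0279)) = -0.22025
c < 0: the inspector has a liberal response bias.

C = -0.22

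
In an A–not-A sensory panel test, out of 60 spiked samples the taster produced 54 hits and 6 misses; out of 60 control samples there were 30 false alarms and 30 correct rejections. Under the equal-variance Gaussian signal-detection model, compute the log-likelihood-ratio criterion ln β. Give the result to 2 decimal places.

H = 54/60 = 0.9000
FA = 30/60 = 0.5000
z(H) = 1.282
z(FA) = 0.000
ln β = −½·[z(H)² − z(FA)²] = −0.5 × (1.644 − 0.000) = -0.822

ln β = -0.82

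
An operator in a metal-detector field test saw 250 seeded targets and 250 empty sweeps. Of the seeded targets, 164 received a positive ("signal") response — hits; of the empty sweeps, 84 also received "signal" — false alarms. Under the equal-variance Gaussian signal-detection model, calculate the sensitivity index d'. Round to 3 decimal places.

H = 164/250 = 0.6560
FA = 84/250 = 0.3360
z(H) = 0.4016
z(FA) = -0.4234
d' = z(H) − z(FA) = 0.4016 − (-0.4234) = 0.8250

d' = 0.825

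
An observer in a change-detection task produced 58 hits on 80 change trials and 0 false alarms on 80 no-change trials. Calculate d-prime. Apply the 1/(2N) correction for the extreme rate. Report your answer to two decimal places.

d-prime = 3.10

The false-alarm rate is 0/80 = 0, so apply the 1/(2N) correction: FA → 1/(2·80) = 0.00625.
z(H) = z(0.72500) = 0.598
z(FA) = z(0.00625) = -2.498
d' = 0.598 − (-2.498) = 3.096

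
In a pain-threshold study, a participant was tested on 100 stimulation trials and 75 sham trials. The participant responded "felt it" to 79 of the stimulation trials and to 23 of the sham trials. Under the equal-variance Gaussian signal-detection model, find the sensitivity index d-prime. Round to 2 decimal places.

d-prime = 1.31

H = 79/100 = 0.7900
FA = 23/75 = 0.3067
z(0.7900) = 0.8064, z(0.3067) = -0.5052
d' = z(H) − z(FA) = 0.8064 − (-0.5052) = 1.3116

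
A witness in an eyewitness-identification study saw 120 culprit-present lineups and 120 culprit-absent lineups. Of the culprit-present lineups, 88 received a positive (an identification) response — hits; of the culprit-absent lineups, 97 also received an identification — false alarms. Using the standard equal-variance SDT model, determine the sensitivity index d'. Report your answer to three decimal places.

d' = -0.249

H = 88/120 = 0.7333
FA = 97/120 = 0.8083
Φ⁻¹(H) = Φ⁻¹(0.7333) = 0.6228
Φ⁻¹(FA) = Φ⁻¹(0.8083) = 0.8716
d' = z(H) − z(FA) = 0.6228 − 0.8716 = -0.2488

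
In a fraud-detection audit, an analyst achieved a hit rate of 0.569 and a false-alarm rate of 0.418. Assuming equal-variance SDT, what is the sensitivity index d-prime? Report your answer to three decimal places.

z(H) = 0.1738
z(FA) = -0.2070
d' = z(H) − z(FA) = 0.1738 − (-0.2070) = 0.3808

d-prime = 0.381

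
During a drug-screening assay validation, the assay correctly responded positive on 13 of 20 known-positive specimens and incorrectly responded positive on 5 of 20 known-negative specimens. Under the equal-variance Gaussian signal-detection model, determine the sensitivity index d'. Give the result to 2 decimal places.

d' = 1.06

H = 13/20 = 0.6500
FA = 5/20 = 0.2500
z(0.6500) = 0.3853, z(0.2500) = -0.6745
d' = z(H) − z(FA) = 0.3853 − (-0.6745) = 1.0598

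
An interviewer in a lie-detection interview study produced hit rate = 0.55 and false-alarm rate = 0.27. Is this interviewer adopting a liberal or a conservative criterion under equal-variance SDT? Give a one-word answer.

conservative

z(H) = 0.126, z(FA) = -0.613
c = −½·(z(H) + z(FA)) = 0.2435
c > 0 → conservative criterion (biased toward responding “no”).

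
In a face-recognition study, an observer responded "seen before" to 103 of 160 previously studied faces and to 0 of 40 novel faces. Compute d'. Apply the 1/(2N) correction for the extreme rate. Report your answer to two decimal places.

d' = 2.61

The false-alarm rate is 0/40 = 0, so apply the 1/(2N) correction: FA → 1/(2·40) = 0.01250.
z(H) = z(0.64375) = 0.369
z(FA) = z(0.01250) = -2.241
d' = 0.369 − (-2.241) = 2.610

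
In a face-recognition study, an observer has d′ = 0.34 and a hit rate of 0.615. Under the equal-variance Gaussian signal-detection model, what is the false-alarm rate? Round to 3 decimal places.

false-alarm rate = 0.481

z(hit rate) = z(0.615) = 0.2924
z(FA) = z(H) − d' = 0.2924 − 0.34 = -0.0476
false-alarm rate = Φ(-0.0476) = 0.4810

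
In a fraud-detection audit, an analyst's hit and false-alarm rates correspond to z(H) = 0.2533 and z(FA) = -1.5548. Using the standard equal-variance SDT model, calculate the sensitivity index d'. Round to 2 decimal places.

d' = 1.81

d' = z(H) − z(FA) = 0.2533 − (-1.5548) = 1.8081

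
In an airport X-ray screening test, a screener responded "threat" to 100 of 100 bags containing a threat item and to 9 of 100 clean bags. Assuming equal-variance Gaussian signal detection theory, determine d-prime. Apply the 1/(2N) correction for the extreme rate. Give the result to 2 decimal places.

d-prime = 3.92

The hit rate is 100/100 = 1, so apply the 1/(2N) correction: H → 1 − 1/(2·100) = 0.99500.
z(H) = z(0.99500) = 2.576
z(FA) = z(0.09000) = -1.341
d' = 2.576 − (-1.341) = 3.917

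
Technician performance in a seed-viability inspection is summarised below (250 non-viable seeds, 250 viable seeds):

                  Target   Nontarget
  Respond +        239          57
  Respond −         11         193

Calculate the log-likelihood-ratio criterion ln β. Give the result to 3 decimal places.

H = 239/250 = 0.9560
FA = 57/250 = 0.2280
Φ⁻¹(H) = Φ⁻¹(0.9560) = 1.7060
Φ⁻¹(FA) = Φ⁻¹(0.2280) = -0.7454
ln β = −½·[z(H)² − z(FA)²] = −0.5 × (2.9104 − 0.5556) = -1.1774

ln β = -1.177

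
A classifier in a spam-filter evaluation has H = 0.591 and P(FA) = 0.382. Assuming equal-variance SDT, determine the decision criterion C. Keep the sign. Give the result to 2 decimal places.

z(0.591) = 0.2301, z(0.382) = -0.3002
c = −½·[z(H) + z(FA)] = −0.5 × (0.2301 + (-0.3002)) = 0.03505
c > 0: the classifier has a conservative response bias.

C = 0.04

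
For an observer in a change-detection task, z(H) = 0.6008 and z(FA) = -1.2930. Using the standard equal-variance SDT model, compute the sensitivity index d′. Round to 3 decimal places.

d′ = 1.894

d' = z(H) − z(FA) = 0.6008 − (-1.2930) = 1.8938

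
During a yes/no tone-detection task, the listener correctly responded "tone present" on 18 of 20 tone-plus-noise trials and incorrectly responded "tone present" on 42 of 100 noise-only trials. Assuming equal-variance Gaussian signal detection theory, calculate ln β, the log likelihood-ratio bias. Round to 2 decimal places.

ln β = -0.80

H = 18/20 = 0.9000
FA = 42/100 = 0.4200
z(0.9000) = 1.282, z(0.4200) = -0.202
ln β = −½·[z(H)² − z(FA)²] = −0.5 × (1.644 − 0.041) = -0.8015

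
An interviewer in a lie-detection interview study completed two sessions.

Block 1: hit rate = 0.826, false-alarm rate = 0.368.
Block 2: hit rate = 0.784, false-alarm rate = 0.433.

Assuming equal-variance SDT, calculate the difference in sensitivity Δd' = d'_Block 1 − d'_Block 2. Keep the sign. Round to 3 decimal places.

Δd' = 0.321

Block 1: z(0.826) = 0.9385, z(0.368) = -0.3372, d' = 1.2757
Block 2: z(0.784) = 0.7858, z(0.433) = -0.1687, d' = 0.9545
Δd' = d'_Block 1 − d'_Block 2 = 1.2757 − 0.9545 = 0.3212
Block 1 has the higher sensitivity.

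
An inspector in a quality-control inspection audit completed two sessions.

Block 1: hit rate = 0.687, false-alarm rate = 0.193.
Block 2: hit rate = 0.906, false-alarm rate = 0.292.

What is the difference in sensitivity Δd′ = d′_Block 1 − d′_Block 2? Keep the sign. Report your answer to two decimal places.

Δd′ = -0.51

Block 1: z(0.687) = 0.487, z(0.193) = -0.867, d' = 1.354
Block 2: z(0.906) = 1.317, z(0.292) = -0.548, d' = 1.865
Δd' = d'_Block 1 − d'_Block 2 = 1.354 − 1.865 = -0.511
Block 2 has the higher sensitivity.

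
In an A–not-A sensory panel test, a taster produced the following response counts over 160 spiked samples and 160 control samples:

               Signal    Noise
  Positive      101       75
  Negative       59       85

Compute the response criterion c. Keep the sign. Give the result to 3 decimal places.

H = 101/160 = 0.6312
FA = 75/160 = 0.4688
z(0.6312) = 0.3350, z(0.4688) = -0.0783
c = −½·[z(H) + z(FA)] = −0.5 × (0.3350 + (-0.0783)) = -0.12835
c < 0: the taster has a liberal response bias.

c = -0.128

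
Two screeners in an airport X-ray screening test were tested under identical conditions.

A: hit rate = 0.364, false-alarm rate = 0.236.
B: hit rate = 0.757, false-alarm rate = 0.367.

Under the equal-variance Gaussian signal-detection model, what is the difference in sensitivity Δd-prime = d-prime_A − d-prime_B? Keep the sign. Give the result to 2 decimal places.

Δd-prime = -0.67

A: z(0.364) = -0.348, z(0.236) = -0.719, d' = 0.371
B: z(0.757) = 0.697, z(0.367) = -0.340, d' = 1.037
Δd' = d'_A − d'_B = 0.371 − 1.037 = -0.666
B has the higher sensitivity.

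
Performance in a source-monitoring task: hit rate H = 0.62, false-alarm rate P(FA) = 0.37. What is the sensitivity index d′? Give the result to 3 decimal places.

z(H) = 0.3055
z(FA) = -0.3319
d' = z(H) − z(FA) = 0.3055 − (-0.3319) = 0.6374

d′ = 0.637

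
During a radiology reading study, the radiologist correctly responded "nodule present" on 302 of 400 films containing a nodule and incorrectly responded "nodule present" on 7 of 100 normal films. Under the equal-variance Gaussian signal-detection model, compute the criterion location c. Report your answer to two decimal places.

H = 302/400 = 0.7550
FA = 7/100 = 0.0700
z(H) = z(0.7550) = 0.6903
z(FA) = z(0.0700) = -1.4758
c = −½·[z(H) + z(FA)] = −0.5 × (0.6903 + (-1.4758)) = 0.39275
c > 0: the radiologist has a conservative response bias.

c = 0.39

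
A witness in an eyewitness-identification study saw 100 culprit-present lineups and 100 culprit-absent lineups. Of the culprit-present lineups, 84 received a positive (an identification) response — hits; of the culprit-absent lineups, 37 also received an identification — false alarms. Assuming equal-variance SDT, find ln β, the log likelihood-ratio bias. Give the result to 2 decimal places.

ln β = -0.44

H = 84/100 = 0.8400
FA = 37/100 = 0.3700
z(H) = z(0.8400) = 0.994
z(FA) = z(0.3700) = -0.332
ln β = −½·[z(H)² − z(FA)²] = −0.5 × (0.988 − 0.110) = -0.439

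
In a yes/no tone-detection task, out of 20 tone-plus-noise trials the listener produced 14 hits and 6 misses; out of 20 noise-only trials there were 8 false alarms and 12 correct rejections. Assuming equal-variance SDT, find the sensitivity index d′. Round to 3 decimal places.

H = 14/20 = 0.7000
FA = 8/20 = 0.4000
Φ⁻¹(H) = Φ⁻¹(0.7000) = 0.5244
Φ⁻¹(FA) = Φ⁻¹(0.4000) = -0.2533
d' = z(H) − z(FA) = 0.5244 − (-0.2533) = 0.7777

d′ = 0.778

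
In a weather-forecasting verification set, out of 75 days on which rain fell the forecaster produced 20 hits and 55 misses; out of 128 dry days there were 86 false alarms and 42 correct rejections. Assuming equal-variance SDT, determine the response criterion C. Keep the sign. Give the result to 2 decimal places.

H = 20/75 = 0.2667
FA = 86/128 = 0.6719
z(H) = z(0.2667) = -0.623
z(FA) = z(0.6719) = 0.445
c = −½·[z(H) + z(FA)] = −0.5 × (-0.623 + 0.445) = 0.089

C = 0.09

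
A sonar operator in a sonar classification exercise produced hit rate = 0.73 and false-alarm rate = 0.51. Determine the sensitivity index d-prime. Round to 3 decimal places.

d-prime = 0.588

Φ⁻¹(H) = 0.6128
Φ⁻¹(FA) = 0.0251
d' = z(H) − z(FA) = 0.6128 − 0.0251 = 0.5877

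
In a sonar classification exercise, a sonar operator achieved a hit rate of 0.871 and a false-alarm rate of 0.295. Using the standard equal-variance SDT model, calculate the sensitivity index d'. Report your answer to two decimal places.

z(H) = z(0.871) = 1.131
z(FA) = z(0.295) = -0.539
d' = z(H) − z(FA) = 1.131 − (-0.539) = 1.670

d' = 1.67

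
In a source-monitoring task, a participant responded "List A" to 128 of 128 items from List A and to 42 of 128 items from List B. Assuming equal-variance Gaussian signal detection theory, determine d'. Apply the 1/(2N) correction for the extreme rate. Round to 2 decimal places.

d' = 3.11

The hit rate is 128/128 = 1, so apply the 1/(2N) correction: H → 1 − 1/(2·128) = 0.99609.
z(H) = z(0.99609) = 2.660
z(FA) = z(0.32812) = -0.445
d' = 2.660 − (-0.445) = 3.105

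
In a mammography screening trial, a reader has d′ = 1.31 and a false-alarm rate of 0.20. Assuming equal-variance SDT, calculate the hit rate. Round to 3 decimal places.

z(false-alarm rate) = z(0.20) = -0.8416
z(H) = z(FA) + d' = -0.8416 + 1.31 = 0.4684
hit rate = Φ(0.4684) = 0.6803

hit rate = 0.680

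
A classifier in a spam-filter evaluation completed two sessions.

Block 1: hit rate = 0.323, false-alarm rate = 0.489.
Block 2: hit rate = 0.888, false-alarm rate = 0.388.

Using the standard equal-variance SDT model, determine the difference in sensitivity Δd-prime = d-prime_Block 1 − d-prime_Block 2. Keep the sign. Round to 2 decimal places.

Block 1: z(0.323) = -0.459, z(0.489) = -0.028, d' = -0.431
Block 2: z(0.888) = 1.216, z(0.388) = -0.285, d' = 1.501
Δd' = d'_Block 1 − d'_Block 2 = -0.431 − 1.501 = -1.932
Block 2 has the higher sensitivity.

Δd-prime = -1.93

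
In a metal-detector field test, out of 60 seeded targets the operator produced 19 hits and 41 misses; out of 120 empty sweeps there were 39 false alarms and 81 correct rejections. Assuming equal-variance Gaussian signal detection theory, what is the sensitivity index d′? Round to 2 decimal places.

H = 19/60 = 0.3167
FA = 39/120 = 0.3250
z(0.3167) = -0.4769, z(0.3250) = -0.4538
d' = z(H) − z(FA) = -0.4769 − (-0.4538) = -0.0231

d′ = -0.02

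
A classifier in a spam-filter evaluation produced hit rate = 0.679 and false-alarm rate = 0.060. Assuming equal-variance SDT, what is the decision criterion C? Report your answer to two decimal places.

z(0.679) = 0.4649, z(0.060) = -1.5548
c = −½·[z(H) + z(FA)] = −0.5 × (0.4649 + (-1.5548)) = 0.54495
c > 0: the classifier has a conservative response bias.

C = 0.54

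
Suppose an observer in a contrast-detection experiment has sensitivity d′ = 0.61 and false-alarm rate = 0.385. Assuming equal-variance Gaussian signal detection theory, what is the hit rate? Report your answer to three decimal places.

z(false-alarm rate) = z(0.385) = -0.2924
z(H) = z(FA) + d' = -0.2924 + 0.61 = 0.3176
hit rate = Φ(0.3176) = 0.6246

hit rate = 0.625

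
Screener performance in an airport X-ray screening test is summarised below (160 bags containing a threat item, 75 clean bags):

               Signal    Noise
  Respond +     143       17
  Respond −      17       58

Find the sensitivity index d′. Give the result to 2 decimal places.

d′ = 2.00

H = 143/160 = 0.8938
FA = 17/75 = 0.2267
Φ⁻¹(0.8938) = 1.247, Φ⁻¹(0.2267) = -0.750
d' = z(H) − z(FA) = 1.247 − (-0.750) = 1.997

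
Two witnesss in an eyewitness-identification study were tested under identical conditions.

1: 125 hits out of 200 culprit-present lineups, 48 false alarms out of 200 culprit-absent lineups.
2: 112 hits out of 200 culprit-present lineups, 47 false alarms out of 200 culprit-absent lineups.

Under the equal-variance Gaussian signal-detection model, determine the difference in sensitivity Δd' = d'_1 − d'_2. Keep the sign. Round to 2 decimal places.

Δd' = 0.15

1: z(0.6250) = 0.319, z(0.2400) = -0.706, d' = 1.025
2: z(0.5600) = 0.151, z(0.2350) = -0.722, d' = 0.873
Δd' = d'_1 − d'_2 = 1.025 − 0.873 = 0.152
1 has the higher sensitivity.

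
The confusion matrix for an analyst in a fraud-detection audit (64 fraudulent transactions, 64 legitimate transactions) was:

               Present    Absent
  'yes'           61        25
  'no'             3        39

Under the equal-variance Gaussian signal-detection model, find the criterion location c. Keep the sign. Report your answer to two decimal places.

c = -0.70

H = 61/64 = 0.9531
FA = 25/64 = 0.3906
z(0.9531) = 1.676, z(0.3906) = -0.278
c = −½·[z(H) + z(FA)] = −0.5 × (1.676 + (-0.278)) = -0.699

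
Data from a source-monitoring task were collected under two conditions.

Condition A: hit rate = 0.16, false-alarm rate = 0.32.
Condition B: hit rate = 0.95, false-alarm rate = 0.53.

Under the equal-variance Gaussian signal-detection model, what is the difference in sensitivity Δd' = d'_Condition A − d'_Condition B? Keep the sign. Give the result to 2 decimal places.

Δd' = -2.10

Condition A: z(0.16) = -0.994, z(0.32) = -0.468, d' = -0.526
Condition B: z(0.95) = 1.645, z(0.53) = 0.075, d' = 1.570
Δd' = d'_Condition A − d'_Condition B = -0.526 − 1.570 = -2.096
Condition B has the higher sensitivity.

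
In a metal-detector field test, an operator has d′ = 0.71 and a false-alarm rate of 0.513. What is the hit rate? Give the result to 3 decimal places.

z(false-alarm rate) = z(0.513) = 0.0326
z(H) = z(FA) + d' = 0.0326 + 0.71 = 0.7426
hit rate = Φ(0.7426) = 0.7711

hit rate = 0.771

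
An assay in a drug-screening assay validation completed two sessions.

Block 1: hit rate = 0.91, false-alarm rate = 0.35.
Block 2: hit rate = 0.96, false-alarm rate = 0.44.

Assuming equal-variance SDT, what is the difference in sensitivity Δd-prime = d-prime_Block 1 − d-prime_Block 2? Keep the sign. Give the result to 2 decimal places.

Block 1: z(0.91) = 1.341, z(0.35) = -0.385, d' = 1.726
Block 2: z(0.96) = 1.751, z(0.44) = -0.151, d' = 1.902
Δd' = d'_Block 1 − d'_Block 2 = 1.726 − 1.902 = -0.176
Block 2 has the higher sensitivity.

Δd-prime = -0.18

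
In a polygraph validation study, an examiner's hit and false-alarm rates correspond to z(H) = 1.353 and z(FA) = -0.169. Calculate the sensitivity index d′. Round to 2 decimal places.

d′ = 1.52

d' = z(H) − z(FA) = 1.353 − (-0.169) = 1.522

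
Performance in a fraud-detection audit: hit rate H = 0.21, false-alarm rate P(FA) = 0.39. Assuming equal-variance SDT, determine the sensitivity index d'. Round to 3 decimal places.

d' = -0.527

z(0.21) = -0.8064, z(0.39) = -0.2793
d' = z(H) − z(FA) = -0.8064 − (-0.2793) = -0.5271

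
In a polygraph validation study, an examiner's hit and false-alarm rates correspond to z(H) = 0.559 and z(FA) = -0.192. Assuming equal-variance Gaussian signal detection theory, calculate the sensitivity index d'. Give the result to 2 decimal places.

d' = 0.75

d' = z(H) − z(FA) = 0.559 − (-0.192) = 0.751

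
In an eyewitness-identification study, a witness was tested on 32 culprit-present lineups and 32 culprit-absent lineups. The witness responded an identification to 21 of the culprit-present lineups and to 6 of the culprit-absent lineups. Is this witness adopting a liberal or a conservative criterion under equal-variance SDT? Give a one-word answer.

z(H) = 0.402, z(FA) = -0.887
c = −½·(z(H) + z(FA)) = 0.2425
c > 0 → conservative criterion (biased toward responding “no”).

conservative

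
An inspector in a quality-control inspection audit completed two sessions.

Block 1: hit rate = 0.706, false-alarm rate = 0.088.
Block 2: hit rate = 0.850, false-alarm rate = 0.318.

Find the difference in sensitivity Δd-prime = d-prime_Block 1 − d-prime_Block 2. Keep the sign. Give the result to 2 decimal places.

Block 1: z(0.706) = 0.542, z(0.088) = -1.353, d' = 1.895
Block 2: z(0.850) = 1.036, z(0.318) = -0.473, d' = 1.509
Δd' = d'_Block 1 − d'_Block 2 = 1.895 − 1.509 = 0.386
Block 1 has the higher sensitivity.

Δd-prime = 0.39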